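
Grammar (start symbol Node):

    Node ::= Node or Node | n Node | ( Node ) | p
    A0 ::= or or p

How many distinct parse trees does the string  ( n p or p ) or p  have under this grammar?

Parse trees for ( n p or p ) or p:
  [Node [Node ( [Node [Node n [Node p]] or [Node p]] )] or [Node p]]
  [Node [Node ( [Node n [Node [Node p] or [Node p]]] )] or [Node p]]

2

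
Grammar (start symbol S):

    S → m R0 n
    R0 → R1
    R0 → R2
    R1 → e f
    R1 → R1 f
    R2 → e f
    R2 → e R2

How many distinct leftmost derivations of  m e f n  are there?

Parse trees for m e f n:
  [S m [R0 [R1 e f]] n]
  [S m [R0 [R2 e f]] n]

2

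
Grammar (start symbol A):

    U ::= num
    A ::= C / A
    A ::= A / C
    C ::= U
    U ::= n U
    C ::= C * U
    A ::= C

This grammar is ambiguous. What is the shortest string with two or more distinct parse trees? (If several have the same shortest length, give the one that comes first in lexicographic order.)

length 1: no string has ≥2 trees
length 2: no string has ≥2 trees
length 3: num / num has 2 parse trees

Two derivations of num / num:
  A ⇒ C / A ⇒ U / A ⇒ num / A ⇒ num / C ⇒ num / U ⇒ num / num
  A ⇒ A / C ⇒ C / C ⇒ U / C ⇒ num / C ⇒ num / U ⇒ num / num

num / num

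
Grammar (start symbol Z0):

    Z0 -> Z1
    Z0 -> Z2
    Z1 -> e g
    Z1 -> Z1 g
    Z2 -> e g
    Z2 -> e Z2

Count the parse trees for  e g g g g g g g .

Parse trees for e g g g g g g g:
  [Z0 [Z1 [Z1 [Z1 [Z1 [Z1 [Z1 [Z1 e g] g] g] g] g] g] g]]

1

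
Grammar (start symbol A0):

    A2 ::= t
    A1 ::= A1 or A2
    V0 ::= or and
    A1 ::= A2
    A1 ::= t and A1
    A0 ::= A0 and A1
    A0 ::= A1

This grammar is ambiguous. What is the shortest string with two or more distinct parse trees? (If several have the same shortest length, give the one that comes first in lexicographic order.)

t and t

length 1: no string has ≥2 trees
length 3: t and t has 2 parse trees

Two derivations of t and t:
  A0 ⇒ A0 and A1 ⇒ A1 and A1 ⇒ A2 and A1 ⇒ t and A1 ⇒ t and A2 ⇒ t and t
  A0 ⇒ A1 ⇒ t and A1 ⇒ t and A2 ⇒ t and t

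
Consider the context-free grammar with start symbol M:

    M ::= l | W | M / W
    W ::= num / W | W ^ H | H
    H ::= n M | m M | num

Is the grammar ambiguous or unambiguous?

Ambiguous

Witness: num / num

Derivation 1: M ⇒ W ⇒ num / W ⇒ num / H ⇒ num / num
Derivation 2: M ⇒ M / W ⇒ W / W ⇒ H / W ⇒ num / W ⇒ num / H ⇒ num / num

Two distinct leftmost derivations for the same string.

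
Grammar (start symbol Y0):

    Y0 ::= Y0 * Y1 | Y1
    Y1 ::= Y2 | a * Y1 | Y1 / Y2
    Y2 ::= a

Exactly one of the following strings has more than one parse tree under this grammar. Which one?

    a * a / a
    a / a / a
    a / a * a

a * a / a

a * a / a: 3 trees
a / a / a: 1 tree
a / a * a: 1 tree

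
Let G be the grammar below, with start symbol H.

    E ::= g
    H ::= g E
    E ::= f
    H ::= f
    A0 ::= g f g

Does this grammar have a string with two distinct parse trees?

Unambiguous

(A0 is unreachable from H, so its rules don't affect L(H).) Each reachable nonterminal has at most one production per leading terminal, and all productions are right-linear; the derivation is determined token-by-token.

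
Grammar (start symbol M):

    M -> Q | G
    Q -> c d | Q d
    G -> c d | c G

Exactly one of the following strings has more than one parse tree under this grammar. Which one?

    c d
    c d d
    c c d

c d: 2 trees
c d d: 1 tree
c c d: 1 tree

c d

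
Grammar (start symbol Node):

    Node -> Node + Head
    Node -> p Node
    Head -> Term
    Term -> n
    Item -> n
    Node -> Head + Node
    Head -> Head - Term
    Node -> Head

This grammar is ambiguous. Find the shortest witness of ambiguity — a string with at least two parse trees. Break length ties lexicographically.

length 1: no string has ≥2 trees
length 2: no string has ≥2 trees
length 3: n + n has 2 parse trees

Two derivations of n + n:
  Node ⇒ Node + Head ⇒ Head + Head ⇒ Term + Head ⇒ n + Head ⇒ n + Term ⇒ n + n
  Node ⇒ Head + Node ⇒ Term + Node ⇒ n + Node ⇒ n + Head ⇒ n + Term ⇒ n + n

n + n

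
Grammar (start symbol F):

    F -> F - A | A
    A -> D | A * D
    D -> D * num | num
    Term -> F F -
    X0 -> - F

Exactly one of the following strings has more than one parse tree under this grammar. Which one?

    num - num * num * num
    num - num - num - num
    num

num - num * num * num: 4 trees
num - num - num - num: 1 tree
num: 1 tree

num - num * num * num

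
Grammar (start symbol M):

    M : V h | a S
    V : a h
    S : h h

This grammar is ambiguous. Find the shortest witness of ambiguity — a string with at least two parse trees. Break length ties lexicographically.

length 3: a h h has 2 parse trees

Two derivations of a h h:
  M ⇒ V h ⇒ a h h
  M ⇒ a S ⇒ a h h

a h h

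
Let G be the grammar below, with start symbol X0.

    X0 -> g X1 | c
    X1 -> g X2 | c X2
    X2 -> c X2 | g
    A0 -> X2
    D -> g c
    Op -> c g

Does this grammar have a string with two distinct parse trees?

(A0, D, Op are unreachable from X0, so their rules don't affect L(X0).) Restricted to the reachable nonterminals, every rule has the form A → t or A → t B, and no two rules for the same A share a first terminal. The grammar encodes a DFA — one run per string.

Unambiguous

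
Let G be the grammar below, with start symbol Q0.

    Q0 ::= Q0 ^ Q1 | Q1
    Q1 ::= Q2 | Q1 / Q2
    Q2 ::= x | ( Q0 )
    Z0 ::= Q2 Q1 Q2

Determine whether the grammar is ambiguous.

Unambiguous

(Z0 is unreachable from Q0, so its rules don't affect L(Q0).) The grammar is stratified — Q0 handles '^' (left-recursive), Q1 handles '/', Q2 atoms. Each operator has a fixed associativity and precedence level, so every string has one parse.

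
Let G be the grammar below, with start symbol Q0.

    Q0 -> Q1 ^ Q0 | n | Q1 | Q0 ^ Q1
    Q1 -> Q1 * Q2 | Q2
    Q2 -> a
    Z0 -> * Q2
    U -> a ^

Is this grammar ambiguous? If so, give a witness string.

Witness: a ^ a

Derivation 1: Q0 ⇒ Q1 ^ Q0 ⇒ Q2 ^ Q0 ⇒ a ^ Q0 ⇒ a ^ Q1 ⇒ a ^ Q2 ⇒ a ^ a
Derivation 2: Q0 ⇒ Q0 ^ Q1 ⇒ Q1 ^ Q1 ⇒ Q2 ^ Q1 ⇒ a ^ Q1 ⇒ a ^ Q2 ⇒ a ^ a

Two distinct leftmost derivations for the same string.

Ambiguous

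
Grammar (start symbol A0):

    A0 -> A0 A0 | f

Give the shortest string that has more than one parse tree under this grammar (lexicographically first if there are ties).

length 1: no string has ≥2 trees
length 2: no string has ≥2 trees
length 3: f f f has 2 parse trees

Two derivations of f f f:
  A0 ⇒ A0 A0 ⇒ A0 A0 A0 ⇒ f A0 A0 ⇒ f f A0 ⇒ f f f
  A0 ⇒ A0 A0 ⇒ f A0 ⇒ f A0 A0 ⇒ f f A0 ⇒ f f f

f f f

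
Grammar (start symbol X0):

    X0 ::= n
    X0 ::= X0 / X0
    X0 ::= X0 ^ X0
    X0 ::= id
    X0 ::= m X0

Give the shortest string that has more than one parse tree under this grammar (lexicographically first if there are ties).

length 1: no string has ≥2 trees
length 2: no string has ≥2 trees
length 3: no string has ≥2 trees
length 4: m id / id has 2 parse trees

Two derivations of m id / id:
  X0 ⇒ X0 / X0 ⇒ m X0 / X0 ⇒ m id / X0 ⇒ m id / id
  X0 ⇒ m X0 ⇒ m X0 / X0 ⇒ m id / X0 ⇒ m id / id

m id / id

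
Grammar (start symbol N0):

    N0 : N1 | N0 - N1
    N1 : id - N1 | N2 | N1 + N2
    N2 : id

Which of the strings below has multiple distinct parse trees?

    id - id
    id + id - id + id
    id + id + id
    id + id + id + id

id - id: 2 trees
id + id - id + id: 1 tree
id + id + id: 1 tree
id + id + id + id: 1 tree

id - id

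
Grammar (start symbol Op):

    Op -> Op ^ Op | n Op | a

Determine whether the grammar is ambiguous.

Ambiguous

Witness: n a ^ a

Derivation 1: Op ⇒ Op ^ Op ⇒ n Op ^ Op ⇒ n a ^ Op ⇒ n a ^ a
Derivation 2: Op ⇒ n Op ⇒ n Op ^ Op ⇒ n a ^ Op ⇒ n a ^ a

Two distinct leftmost derivations for the same string.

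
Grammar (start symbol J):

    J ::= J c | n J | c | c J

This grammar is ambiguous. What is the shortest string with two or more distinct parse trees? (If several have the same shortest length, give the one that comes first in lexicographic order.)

length 1: no string has ≥2 trees
length 2: c c has 2 parse trees

Two derivations of c c:
  J ⇒ J c ⇒ c c
  J ⇒ c J ⇒ c c

c c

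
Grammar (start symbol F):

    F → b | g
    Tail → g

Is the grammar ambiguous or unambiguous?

Unambiguous

(Tail is unreachable from F, so its rules don't affect L(F).) Each reachable nonterminal has at most one production per leading terminal, and all productions are right-linear; the derivation is determined token-by-token.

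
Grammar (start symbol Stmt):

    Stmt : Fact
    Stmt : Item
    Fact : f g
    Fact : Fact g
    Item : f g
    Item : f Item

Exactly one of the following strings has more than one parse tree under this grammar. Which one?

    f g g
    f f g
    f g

f g

f g g: 1 tree
f f g: 1 tree
f g: 2 trees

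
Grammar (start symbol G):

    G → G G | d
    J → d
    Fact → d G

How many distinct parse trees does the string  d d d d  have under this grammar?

5

Parse trees for d d d d:
  [G [G d] [G [G d] [G [G d] [G d]]]]
  [G [G d] [G [G [G d] [G d]] [G d]]]
  [G [G [G d] [G d]] [G [G d] [G d]]]
  [G [G [G d] [G [G d] [G d]]] [G d]]
  [G [G [G [G d] [G d]] [G d]] [G d]]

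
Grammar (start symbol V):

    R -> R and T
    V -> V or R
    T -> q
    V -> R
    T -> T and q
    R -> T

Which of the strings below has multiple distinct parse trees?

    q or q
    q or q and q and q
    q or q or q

q or q and q and q

q or q: 1 tree
q or q and q and q: 4 trees
q or q or q: 1 tree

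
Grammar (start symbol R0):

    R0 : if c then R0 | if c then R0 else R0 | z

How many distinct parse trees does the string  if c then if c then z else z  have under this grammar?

2

Parse trees for if c then if c then z else z:
  [R0 if c then [R0 if c then [R0 z] else [R0 z]]]
  [R0 if c then [R0 if c then [R0 z]] else [R0 z]]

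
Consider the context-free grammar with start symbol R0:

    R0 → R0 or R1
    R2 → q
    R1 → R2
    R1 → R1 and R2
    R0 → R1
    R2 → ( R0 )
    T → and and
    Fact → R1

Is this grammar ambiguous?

Unambiguous

(T, Fact are unreachable from R0, so their rules don't affect L(R0).) The grammar is stratified — R0 handles 'or' (left-recursive), R1 handles 'and', R2 atoms. Each operator has a fixed associativity and precedence level, so every string has one parse.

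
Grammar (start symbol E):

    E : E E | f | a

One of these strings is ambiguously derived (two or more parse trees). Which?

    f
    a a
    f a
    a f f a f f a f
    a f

a f f a f f a f

f: 1 tree
a a: 1 tree
f a: 1 tree
a f f a f f a f: 429 trees
a f: 1 tree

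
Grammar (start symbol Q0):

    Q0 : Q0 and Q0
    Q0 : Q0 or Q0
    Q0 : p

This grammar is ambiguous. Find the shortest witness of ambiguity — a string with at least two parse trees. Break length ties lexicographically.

length 1: no string has ≥2 trees
length 3: no string has ≥2 trees
length 5: p and p and p has 2 parse trees

Two derivations of p and p and p:
  Q0 ⇒ Q0 and Q0 ⇒ Q0 and Q0 and Q0 ⇒ p and Q0 and Q0 ⇒ p and p and Q0 ⇒ p and p and p
  Q0 ⇒ Q0 and Q0 ⇒ p and Q0 ⇒ p and Q0 and Q0 ⇒ p and p and Q0 ⇒ p and p and p

p and p and p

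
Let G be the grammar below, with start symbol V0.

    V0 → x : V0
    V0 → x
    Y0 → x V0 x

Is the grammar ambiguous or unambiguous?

(Y0 is unreachable from V0, so its rules don't affect L(V0).) The reachable grammar is A → atom sep A | atom. Each atom is followed by either the separator (recurse) or end-of-string (stop) — no choice point.

Unambiguous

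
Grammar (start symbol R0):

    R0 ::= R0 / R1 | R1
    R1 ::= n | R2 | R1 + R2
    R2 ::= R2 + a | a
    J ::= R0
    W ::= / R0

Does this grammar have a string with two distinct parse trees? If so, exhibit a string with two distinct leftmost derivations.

Ambiguous

Witness: a + a

Derivation 1: R0 ⇒ R1 ⇒ R2 ⇒ R2 + a ⇒ a + a
Derivation 2: R0 ⇒ R1 ⇒ R1 + R2 ⇒ R2 + R2 ⇒ a + R2 ⇒ a + a

Two distinct leftmost derivations for the same string.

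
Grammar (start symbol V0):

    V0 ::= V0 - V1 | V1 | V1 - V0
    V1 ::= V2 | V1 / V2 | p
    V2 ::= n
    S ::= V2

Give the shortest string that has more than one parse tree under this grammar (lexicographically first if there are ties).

n - n

length 1: no string has ≥2 trees
length 3: n - n has 2 parse trees

Two derivations of n - n:
  V0 ⇒ V0 - V1 ⇒ V1 - V1 ⇒ V2 - V1 ⇒ n - V1 ⇒ n - V2 ⇒ n - n
  V0 ⇒ V1 - V0 ⇒ V2 - V0 ⇒ n - V0 ⇒ n - V1 ⇒ n - V2 ⇒ n - n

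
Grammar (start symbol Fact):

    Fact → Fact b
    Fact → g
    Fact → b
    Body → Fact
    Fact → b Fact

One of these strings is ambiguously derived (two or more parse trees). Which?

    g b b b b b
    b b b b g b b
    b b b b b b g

g b b b b b: 1 tree
b b b b g b b: 15 trees
b b b b b b g: 1 tree

b b b b g b b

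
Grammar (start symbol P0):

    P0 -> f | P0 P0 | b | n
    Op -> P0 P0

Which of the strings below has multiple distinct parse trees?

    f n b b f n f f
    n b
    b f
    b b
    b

f n b b f n f f: 429 trees
n b: 1 tree
b f: 1 tree
b b: 1 tree
b: 1 tree

f n b b f n f f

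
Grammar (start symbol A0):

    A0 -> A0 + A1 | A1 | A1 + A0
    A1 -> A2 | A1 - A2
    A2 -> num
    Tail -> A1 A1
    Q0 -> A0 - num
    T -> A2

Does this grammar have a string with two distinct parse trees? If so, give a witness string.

Witness: num + num

Derivation 1: A0 ⇒ A0 + A1 ⇒ A1 + A1 ⇒ A2 + A1 ⇒ num + A1 ⇒ num + A2 ⇒ num + num
Derivation 2: A0 ⇒ A1 + A0 ⇒ A2 + A0 ⇒ num + A0 ⇒ num + A1 ⇒ num + A2 ⇒ num + num

Two distinct leftmost derivations for the same string.

Ambiguous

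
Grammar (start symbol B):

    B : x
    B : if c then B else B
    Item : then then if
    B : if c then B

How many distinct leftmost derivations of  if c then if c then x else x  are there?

Parse trees for if c then if c then x else x:
  [B if c then [B if c then [B x]] else [B x]]
  [B if c then [B if c then [B x] else [B x]]]

2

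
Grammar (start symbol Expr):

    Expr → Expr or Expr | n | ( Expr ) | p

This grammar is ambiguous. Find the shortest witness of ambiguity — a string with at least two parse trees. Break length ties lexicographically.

length 1: no string has ≥2 trees
length 3: no string has ≥2 trees
length 5: n or n or n has 2 parse trees

Two derivations of n or n or n:
  Expr ⇒ Expr or Expr ⇒ Expr or Expr or Expr ⇒ n or Expr or Expr ⇒ n or n or Expr ⇒ n or n or n
  Expr ⇒ Expr or Expr ⇒ n or Expr ⇒ n or Expr or Expr ⇒ n or n or Expr ⇒ n or n or n

n or n or n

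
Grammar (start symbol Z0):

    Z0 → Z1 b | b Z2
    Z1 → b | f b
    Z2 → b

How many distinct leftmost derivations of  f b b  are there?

1

Parse trees for f b b:
  [Z0 [Z1 f b] b]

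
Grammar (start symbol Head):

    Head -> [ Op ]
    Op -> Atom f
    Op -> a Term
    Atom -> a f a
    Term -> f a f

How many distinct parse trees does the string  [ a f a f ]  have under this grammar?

Parse trees for [ a f a f ]:
  [Head [ [Op [Atom a f a] f] ]]
  [Head [ [Op a [Term f a f]] ]]

2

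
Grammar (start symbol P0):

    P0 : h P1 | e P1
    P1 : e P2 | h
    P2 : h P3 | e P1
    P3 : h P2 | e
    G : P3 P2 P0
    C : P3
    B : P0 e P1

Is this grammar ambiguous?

Unambiguous

Only P0, P1, P2, P3 are reachable from P0; ignoring the rest: Each reachable nonterminal has at most one production per leading terminal, and all productions are right-linear; the derivation is determined token-by-token.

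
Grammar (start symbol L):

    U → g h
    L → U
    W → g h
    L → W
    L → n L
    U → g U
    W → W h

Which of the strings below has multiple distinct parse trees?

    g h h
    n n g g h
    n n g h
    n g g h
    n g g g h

g h h: 1 tree
n n g g h: 1 tree
n n g h: 2 trees
n g g h: 1 tree
n g g g h: 1 tree

n n g h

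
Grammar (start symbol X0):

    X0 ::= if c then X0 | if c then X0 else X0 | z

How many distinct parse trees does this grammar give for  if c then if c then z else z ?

Parse trees for if c then if c then z else z:
  [X0 if c then [X0 if c then [X0 z] else [X0 z]]]
  [X0 if c then [X0 if c then [X0 z]] else [X0 z]]

2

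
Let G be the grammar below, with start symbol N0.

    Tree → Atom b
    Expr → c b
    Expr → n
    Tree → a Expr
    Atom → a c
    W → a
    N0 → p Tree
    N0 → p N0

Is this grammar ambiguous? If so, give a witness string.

Witness: p a c b

Derivation 1: N0 ⇒ p Tree ⇒ p Atom b ⇒ p a c b
Derivation 2: N0 ⇒ p Tree ⇒ p a Expr ⇒ p a c b

Two distinct leftmost derivations for the same string.

Ambiguous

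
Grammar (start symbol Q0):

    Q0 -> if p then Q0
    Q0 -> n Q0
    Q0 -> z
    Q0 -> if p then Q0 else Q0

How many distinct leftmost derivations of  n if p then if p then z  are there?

Parse trees for n if p then if p then z:
  [Q0 n [Q0 if p then [Q0 if p then [Q0 z]]]]

1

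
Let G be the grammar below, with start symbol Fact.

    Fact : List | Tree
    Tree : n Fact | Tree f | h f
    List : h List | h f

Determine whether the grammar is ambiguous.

Witness: h f

Derivation 1: Fact ⇒ List ⇒ h f
Derivation 2: Fact ⇒ Tree ⇒ h f

Two distinct leftmost derivations for the same string.

Ambiguous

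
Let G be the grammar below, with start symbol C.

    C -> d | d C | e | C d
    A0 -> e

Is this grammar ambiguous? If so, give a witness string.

Witness: d d

Derivation 1: C ⇒ d C ⇒ d d
Derivation 2: C ⇒ C d ⇒ d d

Two distinct leftmost derivations for the same string.

Ambiguous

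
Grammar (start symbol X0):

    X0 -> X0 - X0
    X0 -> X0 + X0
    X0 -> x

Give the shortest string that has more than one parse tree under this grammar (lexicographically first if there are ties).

x + x + x

length 1: no string has ≥2 trees
length 3: no string has ≥2 trees
length 5: x + x + x has 2 parse trees

Two derivations of x + x + x:
  X0 ⇒ X0 + X0 ⇒ X0 + X0 + X0 ⇒ x + X0 + X0 ⇒ x + x + X0 ⇒ x + x + x
  X0 ⇒ X0 + X0 ⇒ x + X0 ⇒ x + X0 + X0 ⇒ x + x + X0 ⇒ x + x + x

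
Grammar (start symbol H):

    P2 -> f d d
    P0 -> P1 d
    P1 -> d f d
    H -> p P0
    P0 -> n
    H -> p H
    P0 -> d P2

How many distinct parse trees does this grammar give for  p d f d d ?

2

Parse trees for p d f d d:
  [H p [P0 [P1 d f d] d]]
  [H p [P0 d [P2 f d d]]]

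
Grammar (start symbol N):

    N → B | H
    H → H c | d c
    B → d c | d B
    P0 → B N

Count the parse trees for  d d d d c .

1

Parse trees for d d d d c:
  [N [B d [B d [B d [B d c]]]]]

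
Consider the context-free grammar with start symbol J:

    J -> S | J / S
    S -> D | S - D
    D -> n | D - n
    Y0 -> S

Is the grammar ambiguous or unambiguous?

Witness: n - n

Derivation 1: J ⇒ S ⇒ D ⇒ D - n ⇒ n - n
Derivation 2: J ⇒ S ⇒ S - D ⇒ D - D ⇒ n - D ⇒ n - n

Two distinct leftmost derivations for the same string.

Ambiguous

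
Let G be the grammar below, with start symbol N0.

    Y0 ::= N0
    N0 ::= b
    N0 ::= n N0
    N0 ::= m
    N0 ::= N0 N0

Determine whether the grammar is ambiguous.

Ambiguous

Witness: b b b

Derivation 1: N0 ⇒ N0 N0 ⇒ b N0 ⇒ b N0 N0 ⇒ b b N0 ⇒ b b b
Derivation 2: N0 ⇒ N0 N0 ⇒ N0 N0 N0 ⇒ b N0 N0 ⇒ b b N0 ⇒ b b b

Two distinct leftmost derivations for the same string.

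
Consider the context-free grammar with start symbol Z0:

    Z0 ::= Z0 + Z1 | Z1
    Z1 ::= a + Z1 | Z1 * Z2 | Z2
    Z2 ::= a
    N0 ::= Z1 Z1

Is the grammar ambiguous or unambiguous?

Ambiguous

Witness: a + a

Derivation 1: Z0 ⇒ Z0 + Z1 ⇒ Z1 + Z1 ⇒ Z2 + Z1 ⇒ a + Z1 ⇒ a + Z2 ⇒ a + a
Derivation 2: Z0 ⇒ Z1 ⇒ a + Z1 ⇒ a + Z2 ⇒ a + a

Two distinct leftmost derivations for the same string.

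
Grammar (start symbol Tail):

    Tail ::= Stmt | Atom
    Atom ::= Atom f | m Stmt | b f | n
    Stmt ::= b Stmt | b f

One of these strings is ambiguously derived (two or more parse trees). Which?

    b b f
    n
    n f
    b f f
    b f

b f

b b f: 1 tree
n: 1 tree
n f: 1 tree
b f f: 1 tree
b f: 2 trees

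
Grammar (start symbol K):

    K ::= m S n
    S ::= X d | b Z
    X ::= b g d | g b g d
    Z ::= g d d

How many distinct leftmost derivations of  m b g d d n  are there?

2

Parse trees for m b g d d n:
  [K m [S [X b g d] d] n]
  [K m [S b [Z g d d]] n]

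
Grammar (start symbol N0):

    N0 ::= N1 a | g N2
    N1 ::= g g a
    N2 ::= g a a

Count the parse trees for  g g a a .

Parse trees for g g a a:
  [N0 [N1 g g a] a]
  [N0 g [N2 g a a]]

2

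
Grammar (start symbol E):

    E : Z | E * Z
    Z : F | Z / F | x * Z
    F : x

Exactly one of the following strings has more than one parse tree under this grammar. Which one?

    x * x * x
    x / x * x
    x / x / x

x * x * x: 4 trees
x / x * x: 1 tree
x / x / x: 1 tree

x * x * x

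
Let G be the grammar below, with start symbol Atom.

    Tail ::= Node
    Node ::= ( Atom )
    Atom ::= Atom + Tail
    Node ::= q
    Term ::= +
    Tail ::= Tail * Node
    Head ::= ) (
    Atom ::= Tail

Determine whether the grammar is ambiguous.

Unambiguous

(Term, Head are unreachable from Atom, so their rules don't affect L(Atom).) This is a standard precedence ladder (Atom over Tail over Node), with each level left-recursive on its own operator ('+' at Atom, '*' at Tail). That structure is LR(1), hence unambiguous.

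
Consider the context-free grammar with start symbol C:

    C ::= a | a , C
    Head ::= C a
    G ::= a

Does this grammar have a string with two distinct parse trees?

Only C is reachable from C; ignoring the rest: Right-recursive list with a separator: after each atom, whether the separator follows determines the rule. One parse per string.

Unambiguous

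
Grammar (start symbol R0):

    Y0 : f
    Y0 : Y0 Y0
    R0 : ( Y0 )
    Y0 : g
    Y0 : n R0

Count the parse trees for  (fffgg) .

14

Parse trees for (fffgg) (showing first 6 of 14):
  [R0 ( [Y0 [Y0 f] [Y0 [Y0 f] [Y0 [Y0 f] [Y0 [Y0 g] [Y0 g]]]]] )]
  [R0 ( [Y0 [Y0 f] [Y0 [Y0 f] [Y0 [Y0 [Y0 f] [Y0 g]] [Y0 g]]]] )]
  [R0 ( [Y0 [Y0 f] [Y0 [Y0 [Y0 f] [Y0 f]] [Y0 [Y0 g] [Y0 g]]]] )]
  [R0 ( [Y0 [Y0 f] [Y0 [Y0 [Y0 f] [Y0 [Y0 f] [Y0 g]]] [Y0 g]]] )]
  [R0 ( [Y0 [Y0 f] [Y0 [Y0 [Y0 [Y0 f] [Y0 f]] [Y0 g]] [Y0 g]]] )]
  [R0 ( [Y0 [Y0 [Y0 f] [Y0 f]] [Y0 [Y0 f] [Y0 [Y0 g] [Y0 g]]]] )]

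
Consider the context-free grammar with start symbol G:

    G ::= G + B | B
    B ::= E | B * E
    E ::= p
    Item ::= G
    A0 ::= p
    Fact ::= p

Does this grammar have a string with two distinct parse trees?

(Item, A0, Fact are unreachable from G, so their rules don't affect L(G).) G → G + B | B  ;  B → B * E | E  — a left-associative chain with E at the bottom. Each string factors uniquely by precedence.

Unambiguous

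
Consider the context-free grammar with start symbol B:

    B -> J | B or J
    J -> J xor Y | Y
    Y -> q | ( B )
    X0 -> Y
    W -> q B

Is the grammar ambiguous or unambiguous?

Unambiguous

Only B, J, Y are reachable from B; ignoring the rest: B → B or J | J  ;  J → J xor Y | Y  — a left-associative chain with Y at the bottom. Each string factors uniquely by precedence.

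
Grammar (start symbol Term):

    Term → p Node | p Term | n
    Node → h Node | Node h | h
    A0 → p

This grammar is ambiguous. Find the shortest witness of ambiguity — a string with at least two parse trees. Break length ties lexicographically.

length 1: no string has ≥2 trees
length 2: no string has ≥2 trees
length 3: p h h has 2 parse trees

Two derivations of p h h:
  Term ⇒ p Node ⇒ p h Node ⇒ p h h
  Term ⇒ p Node ⇒ p Node h ⇒ p h h

p h h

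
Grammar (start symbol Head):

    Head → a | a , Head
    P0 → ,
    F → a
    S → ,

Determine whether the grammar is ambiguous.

Unambiguous

(P0, F, S are unreachable from Head, so their rules don't affect L(Head).) Right-recursive list with a separator: after each atom, whether the separator follows determines the rule. One parse per string.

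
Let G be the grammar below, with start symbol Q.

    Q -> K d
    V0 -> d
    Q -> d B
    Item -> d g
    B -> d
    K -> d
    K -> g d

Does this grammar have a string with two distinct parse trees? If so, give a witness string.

Witness: d d

Derivation 1: Q ⇒ K d ⇒ d d
Derivation 2: Q ⇒ d B ⇒ d d

Two distinct leftmost derivations for the same string.

Ambiguous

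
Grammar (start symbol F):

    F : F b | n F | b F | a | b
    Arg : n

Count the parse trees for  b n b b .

4

Parse trees for b n b b:
  [F [F b [F n [F b]]] b]
  [F b [F [F n [F b]] b]]
  [F b [F n [F [F b] b]]]
  [F b [F n [F b [F b]]]]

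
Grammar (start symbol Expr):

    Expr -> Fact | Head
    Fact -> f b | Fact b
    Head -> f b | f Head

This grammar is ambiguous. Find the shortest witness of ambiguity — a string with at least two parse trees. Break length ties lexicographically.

f b

length 2: f b has 2 parse trees

Two derivations of f b:
  Expr ⇒ Fact ⇒ f b
  Expr ⇒ Head ⇒ f b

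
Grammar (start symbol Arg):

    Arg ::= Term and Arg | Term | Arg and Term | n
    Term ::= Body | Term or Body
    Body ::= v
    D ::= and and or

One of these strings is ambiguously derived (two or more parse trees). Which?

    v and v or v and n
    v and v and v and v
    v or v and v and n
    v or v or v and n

v and v and v and v

v and v or v and n: 1 tree
v and v and v and v: 8 trees
v or v and v and n: 1 tree
v or v or v and n: 1 tree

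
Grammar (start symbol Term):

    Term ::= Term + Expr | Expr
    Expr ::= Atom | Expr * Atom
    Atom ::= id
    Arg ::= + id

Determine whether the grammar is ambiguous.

Unambiguous

(Arg is unreachable from Term, so its rules don't affect L(Term).) Term → Term + Expr | Expr  ;  Expr → Expr * Atom | Atom  — a left-associative chain with Atom at the bottom. Each string factors uniquely by precedence.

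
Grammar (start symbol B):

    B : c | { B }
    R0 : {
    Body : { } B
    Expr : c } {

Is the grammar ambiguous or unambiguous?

Unambiguous

Only B is reachable from B; ignoring the rest: Each string is a nest of matched brackets around a single atom. An opening bracket forces the recursive rule; an atom forces the base rule.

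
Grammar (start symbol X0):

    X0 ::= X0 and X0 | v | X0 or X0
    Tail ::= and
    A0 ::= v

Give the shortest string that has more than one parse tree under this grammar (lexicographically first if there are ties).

v and v and v

length 1: no string has ≥2 trees
length 3: no string has ≥2 trees
length 5: v and v and v has 2 parse trees

Two derivations of v and v and v:
  X0 ⇒ X0 and X0 ⇒ X0 and X0 and X0 ⇒ v and X0 and X0 ⇒ v and v and X0 ⇒ v and v and v
  X0 ⇒ X0 and X0 ⇒ v and X0 ⇒ v and X0 and X0 ⇒ v and v and X0 ⇒ v and v and v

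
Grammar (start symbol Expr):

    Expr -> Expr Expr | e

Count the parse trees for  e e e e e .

Parse trees for e e e e e (showing first 6 of 14):
  [Expr [Expr e] [Expr [Expr e] [Expr [Expr e] [Expr [Expr e] [Expr e]]]]]
  [Expr [Expr e] [Expr [Expr e] [Expr [Expr [Expr e] [Expr e]] [Expr e]]]]
  [Expr [Expr e] [Expr [Expr [Expr e] [Expr e]] [Expr [Expr e] [Expr e]]]]
  [Expr [Expr e] [Expr [Expr [Expr e] [Expr [Expr e] [Expr e]]] [Expr e]]]
  [Expr [Expr e] [Expr [Expr [Expr [Expr e] [Expr e]] [Expr e]] [Expr e]]]
  [Expr [Expr [Expr e] [Expr e]] [Expr [Expr e] [Expr [Expr e] [Expr e]]]]

14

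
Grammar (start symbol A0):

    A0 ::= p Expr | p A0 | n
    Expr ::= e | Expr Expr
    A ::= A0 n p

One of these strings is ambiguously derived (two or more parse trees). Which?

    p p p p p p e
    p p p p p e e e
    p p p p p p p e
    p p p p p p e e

p p p p p p e: 1 tree
p p p p p e e e: 2 trees
p p p p p p p e: 1 tree
p p p p p p e e: 1 tree

p p p p p e e e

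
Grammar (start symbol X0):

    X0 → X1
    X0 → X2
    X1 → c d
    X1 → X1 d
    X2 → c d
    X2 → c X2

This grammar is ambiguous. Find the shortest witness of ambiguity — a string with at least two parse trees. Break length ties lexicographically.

length 2: c d has 2 parse trees

Two derivations of c d:
  X0 ⇒ X1 ⇒ c d
  X0 ⇒ X2 ⇒ c d

c d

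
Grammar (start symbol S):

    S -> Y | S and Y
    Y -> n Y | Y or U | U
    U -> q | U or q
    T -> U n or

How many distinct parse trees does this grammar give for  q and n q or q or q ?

Parse trees for q and n q or q or q:
  [S [S [Y [U q]]] and [Y n [Y [Y [U q]] or [U [U q] or q]]]]
  [S [S [Y [U q]]] and [Y n [Y [Y [Y [U q]] or [U q]] or [U q]]]]
  [S [S [Y [U q]]] and [Y n [Y [Y [U [U q] or q]] or [U q]]]]
  [S [S [Y [U q]]] and [Y n [Y [U [U [U q] or q] or q]]]]
  [S [S [Y [U q]]] and [Y [Y n [Y [U q]]] or [U [U q] or q]]]
  [S [S [Y [U q]]] and [Y [Y n [Y [Y [U q]] or [U q]]] or [U q]]]
  [S [S [Y [U q]]] and [Y [Y n [Y [U [U q] or q]]] or [U q]]]
  [S [S [Y [U q]]] and [Y [Y [Y n [Y [U q]]] or [U q]] or [U q]]]

8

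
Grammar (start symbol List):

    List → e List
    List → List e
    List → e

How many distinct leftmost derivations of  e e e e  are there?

8

Parse trees for e e e e:
  [List e [List e [List e [List e]]]]
  [List e [List e [List [List e] e]]]
  [List e [List [List e [List e]] e]]
  [List e [List [List [List e] e] e]]
  [List [List e [List e [List e]]] e]
  [List [List e [List [List e] e]] e]
  [List [List [List e [List e]] e] e]
  [List [List [List [List e] e] e] e]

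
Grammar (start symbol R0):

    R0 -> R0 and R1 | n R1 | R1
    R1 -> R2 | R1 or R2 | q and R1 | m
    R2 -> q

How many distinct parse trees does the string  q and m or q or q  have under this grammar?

4

Parse trees for q and m or q or q:
  [R0 [R0 [R1 [R2 q]]] and [R1 [R1 [R1 m] or [R2 q]] or [R2 q]]]
  [R0 [R1 [R1 [R1 q and [R1 m]] or [R2 q]] or [R2 q]]]
  [R0 [R1 [R1 q and [R1 [R1 m] or [R2 q]]] or [R2 q]]]
  [R0 [R1 q and [R1 [R1 [R1 m] or [R2 q]] or [R2 q]]]]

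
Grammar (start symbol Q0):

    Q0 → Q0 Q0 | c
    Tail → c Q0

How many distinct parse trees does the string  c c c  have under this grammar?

Parse trees for c c c:
  [Q0 [Q0 c] [Q0 [Q0 c] [Q0 c]]]
  [Q0 [Q0 [Q0 c] [Q0 c]] [Q0 c]]

2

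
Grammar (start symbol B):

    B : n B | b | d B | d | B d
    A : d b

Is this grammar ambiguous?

Ambiguous

Witness: d d

Derivation 1: B ⇒ d B ⇒ d d
Derivation 2: B ⇒ B d ⇒ d d

Two distinct leftmost derivations for the same string.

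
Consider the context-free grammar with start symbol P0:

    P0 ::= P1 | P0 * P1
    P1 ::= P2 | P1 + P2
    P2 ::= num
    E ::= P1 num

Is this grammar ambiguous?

Only P0, P1, P2 are reachable from P0; ignoring the rest: The grammar is stratified — P0 handles '*' (left-recursive), P1 handles '+', P2 atoms. Each operator has a fixed associativity and precedence level, so every string has one parse.

Unambiguous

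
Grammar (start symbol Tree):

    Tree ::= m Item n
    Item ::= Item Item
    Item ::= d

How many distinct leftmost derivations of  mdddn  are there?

2

Parse trees for mdddn:
  [Tree m [Item [Item d] [Item [Item d] [Item d]]] n]
  [Tree m [Item [Item [Item d] [Item d]] [Item d]] n]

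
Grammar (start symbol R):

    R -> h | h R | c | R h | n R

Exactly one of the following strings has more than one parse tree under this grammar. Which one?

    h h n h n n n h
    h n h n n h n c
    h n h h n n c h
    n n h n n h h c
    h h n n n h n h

h n h h n n c h

h h n h n n n h: 1 tree
h n h n n h n c: 1 tree
h n h h n n c h: 7 trees
n n h n n h h c: 1 tree
h h n n n h n h: 1 tree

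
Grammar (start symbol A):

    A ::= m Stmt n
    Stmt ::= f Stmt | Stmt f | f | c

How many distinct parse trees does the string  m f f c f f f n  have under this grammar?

10

Parse trees for m f f c f f f n (showing first 6 of 10):
  [A m [Stmt f [Stmt f [Stmt [Stmt [Stmt [Stmt c] f] f] f]]] n]
  [A m [Stmt f [Stmt [Stmt f [Stmt [Stmt [Stmt c] f] f]] f]] n]
  [A m [Stmt f [Stmt [Stmt [Stmt f [Stmt [Stmt c] f]] f] f]] n]
  [A m [Stmt f [Stmt [Stmt [Stmt [Stmt f [Stmt c]] f] f] f]] n]
  [A m [Stmt [Stmt f [Stmt f [Stmt [Stmt [Stmt c] f] f]]] f] n]
  [A m [Stmt [Stmt f [Stmt [Stmt f [Stmt [Stmt c] f]] f]] f] n]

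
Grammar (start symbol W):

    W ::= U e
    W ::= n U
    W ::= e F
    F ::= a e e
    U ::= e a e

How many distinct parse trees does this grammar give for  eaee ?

2

Parse trees for eaee:
  [W [U e a e] e]
  [W e [F a e e]]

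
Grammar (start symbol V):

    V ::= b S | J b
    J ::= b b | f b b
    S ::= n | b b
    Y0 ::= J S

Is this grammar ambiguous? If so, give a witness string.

Witness: b b b

Derivation 1: V ⇒ b S ⇒ b b b
Derivation 2: V ⇒ J b ⇒ b b b

Two distinct leftmost derivations for the same string.

Ambiguous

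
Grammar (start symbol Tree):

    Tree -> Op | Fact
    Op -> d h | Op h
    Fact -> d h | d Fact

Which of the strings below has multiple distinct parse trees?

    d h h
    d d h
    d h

d h h: 1 tree
d d h: 1 tree
d h: 2 trees

d h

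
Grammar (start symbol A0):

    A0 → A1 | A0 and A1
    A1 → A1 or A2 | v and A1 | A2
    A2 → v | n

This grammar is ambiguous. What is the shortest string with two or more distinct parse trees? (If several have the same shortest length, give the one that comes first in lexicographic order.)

v and n

length 1: no string has ≥2 trees
length 3: v and n has 2 parse trees

Two derivations of v and n:
  A0 ⇒ A1 ⇒ v and A1 ⇒ v and A2 ⇒ v and n
  A0 ⇒ A0 and A1 ⇒ A1 and A1 ⇒ A2 and A1 ⇒ v and A1 ⇒ v and A2 ⇒ v and n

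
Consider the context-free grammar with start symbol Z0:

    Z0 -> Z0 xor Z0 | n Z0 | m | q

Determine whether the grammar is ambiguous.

Witness: n m xor m

Derivation 1: Z0 ⇒ Z0 xor Z0 ⇒ n Z0 xor Z0 ⇒ n m xor Z0 ⇒ n m xor m
Derivation 2: Z0 ⇒ n Z0 ⇒ n Z0 xor Z0 ⇒ n m xor Z0 ⇒ n m xor m

Two distinct leftmost derivations for the same string.

Ambiguous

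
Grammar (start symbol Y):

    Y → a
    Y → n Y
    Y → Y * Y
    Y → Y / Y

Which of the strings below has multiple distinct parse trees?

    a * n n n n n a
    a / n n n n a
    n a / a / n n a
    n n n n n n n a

a * n n n n n a: 1 tree
a / n n n n a: 1 tree
n a / a / n n a: 5 trees
n n n n n n n a: 1 tree

n a / a / n n a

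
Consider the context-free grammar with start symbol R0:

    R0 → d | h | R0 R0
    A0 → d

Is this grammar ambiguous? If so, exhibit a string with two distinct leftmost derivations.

Witness: d d d

Derivation 1: R0 ⇒ R0 R0 ⇒ d R0 ⇒ d R0 R0 ⇒ d d R0 ⇒ d d d
Derivation 2: R0 ⇒ R0 R0 ⇒ R0 R0 R0 ⇒ d R0 R0 ⇒ d d R0 ⇒ d d d

Two distinct leftmost derivations for the same string.

Ambiguous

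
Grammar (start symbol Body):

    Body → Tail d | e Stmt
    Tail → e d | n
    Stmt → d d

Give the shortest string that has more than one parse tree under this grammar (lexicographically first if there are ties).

e d d

length 2: no string has ≥2 trees
length 3: e d d has 2 parse trees

Two derivations of e d d:
  Body ⇒ Tail d ⇒ e d d
  Body ⇒ e Stmt ⇒ e d d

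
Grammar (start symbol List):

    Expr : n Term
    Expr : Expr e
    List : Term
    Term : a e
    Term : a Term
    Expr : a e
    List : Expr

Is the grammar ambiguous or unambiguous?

Witness: a e

Derivation 1: List ⇒ Term ⇒ a e
Derivation 2: List ⇒ Expr ⇒ a e

Two distinct leftmost derivations for the same string.

Ambiguous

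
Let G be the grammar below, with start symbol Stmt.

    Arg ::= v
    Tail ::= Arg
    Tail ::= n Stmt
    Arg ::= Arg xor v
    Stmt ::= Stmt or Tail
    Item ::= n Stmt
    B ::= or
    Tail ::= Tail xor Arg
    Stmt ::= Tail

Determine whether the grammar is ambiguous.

Ambiguous

Witness: v xor v

Derivation 1: Stmt ⇒ Tail ⇒ Arg ⇒ Arg xor v ⇒ v xor v
Derivation 2: Stmt ⇒ Tail ⇒ Tail xor Arg ⇒ Arg xor Arg ⇒ v xor Arg ⇒ v xor v

Two distinct leftmost derivations for the same string.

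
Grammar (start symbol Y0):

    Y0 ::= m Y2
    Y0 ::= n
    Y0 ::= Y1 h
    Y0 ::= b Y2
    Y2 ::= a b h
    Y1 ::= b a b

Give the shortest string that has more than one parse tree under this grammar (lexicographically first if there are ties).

b a b h

length 1: no string has ≥2 trees
length 4: b a b h has 2 parse trees

Two derivations of b a b h:
  Y0 ⇒ Y1 h ⇒ b a b h
  Y0 ⇒ b Y2 ⇒ b a b h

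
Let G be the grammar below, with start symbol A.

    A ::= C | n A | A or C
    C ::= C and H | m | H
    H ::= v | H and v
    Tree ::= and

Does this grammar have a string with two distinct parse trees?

Ambiguous

Witness: v and v

Derivation 1: A ⇒ C ⇒ C and H ⇒ H and H ⇒ v and H ⇒ v and v
Derivation 2: A ⇒ C ⇒ H ⇒ H and v ⇒ v and v

Two distinct leftmost derivations for the same string.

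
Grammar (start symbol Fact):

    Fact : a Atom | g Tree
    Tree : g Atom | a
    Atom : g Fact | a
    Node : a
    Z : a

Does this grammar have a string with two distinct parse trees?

(Node, Z are unreachable from Fact, so their rules don't affect L(Fact).) The reachable rules are right-linear with at most one rule per (nonterminal, next-terminal) pair. Each input token forces the next rule, so parsing is deterministic.

Unambiguous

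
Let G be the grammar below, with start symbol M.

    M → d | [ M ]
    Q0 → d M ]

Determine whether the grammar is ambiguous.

Unambiguous

(Q0 is unreachable from M, so its rules don't affect L(M).) Each string is a nest of matched brackets around a single atom. An opening bracket forces the recursive rule; an atom forces the base rule.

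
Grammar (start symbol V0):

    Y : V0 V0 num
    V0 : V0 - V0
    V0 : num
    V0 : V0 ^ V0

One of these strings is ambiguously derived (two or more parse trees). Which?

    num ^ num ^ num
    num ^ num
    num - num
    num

num ^ num ^ num: 2 trees
num ^ num: 1 tree
num - num: 1 tree
num: 1 tree

num ^ num ^ num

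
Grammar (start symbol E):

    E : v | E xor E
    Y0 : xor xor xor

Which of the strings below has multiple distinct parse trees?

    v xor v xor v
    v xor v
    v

v xor v xor v

v xor v xor v: 2 trees
v xor v: 1 tree
v: 1 tree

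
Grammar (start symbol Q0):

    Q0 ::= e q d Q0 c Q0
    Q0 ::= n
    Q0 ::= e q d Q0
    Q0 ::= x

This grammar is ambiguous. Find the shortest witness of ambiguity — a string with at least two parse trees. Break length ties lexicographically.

length 1: no string has ≥2 trees
length 4: no string has ≥2 trees
length 6: no string has ≥2 trees
length 7: no string has ≥2 trees
length 9: e q d e q d n c n has 2 parse trees

Two derivations of e q d e q d n c n:
  Q0 ⇒ e q d Q0 c Q0 ⇒ e q d e q d Q0 c Q0 ⇒ e q d e q d n c Q0 ⇒ e q d e q d n c n
  Q0 ⇒ e q d Q0 ⇒ e q d e q d Q0 c Q0 ⇒ e q d e q d n c Q0 ⇒ e q d e q d n c n

e q d e q d n c n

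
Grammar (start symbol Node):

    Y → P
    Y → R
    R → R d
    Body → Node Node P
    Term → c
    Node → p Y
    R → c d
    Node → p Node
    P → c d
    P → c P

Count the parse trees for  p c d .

2

Parse trees for p c d:
  [Node p [Y [P c d]]]
  [Node p [Y [R c d]]]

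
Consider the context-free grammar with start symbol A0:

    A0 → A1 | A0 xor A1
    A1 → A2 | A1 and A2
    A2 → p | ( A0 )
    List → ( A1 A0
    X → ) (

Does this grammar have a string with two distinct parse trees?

Unambiguous

Only A0, A1, A2 are reachable from A0; ignoring the rest: This is a standard precedence ladder (A0 over A1 over A2), with each level left-recursive on its own operator ('xor' at A0, 'and' at A1). That structure is LR(1), hence unambiguous.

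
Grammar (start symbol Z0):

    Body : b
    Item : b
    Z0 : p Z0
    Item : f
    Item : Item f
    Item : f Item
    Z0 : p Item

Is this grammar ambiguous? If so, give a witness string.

Witness: p f f

Derivation 1: Z0 ⇒ p Item ⇒ p Item f ⇒ p f f
Derivation 2: Z0 ⇒ p Item ⇒ p f Item ⇒ p f f

Two distinct leftmost derivations for the same string.

Ambiguous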